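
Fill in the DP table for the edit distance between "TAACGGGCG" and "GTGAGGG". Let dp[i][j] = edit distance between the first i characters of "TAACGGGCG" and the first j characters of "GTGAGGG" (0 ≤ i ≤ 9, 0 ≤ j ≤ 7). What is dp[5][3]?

4

   ''  G  T  G  A  G  G  G
''  0  1  2  3  4  5  6  7
 T  1  1  1  2  3  4  5  6
 A  2  2  2  2  2  3  4  5
 A  3  3  3  3  2  3  4  5
 C  4  4  4  4  3  3  4  5
 G  5  4  5  4  4  3  3  4
 G  6  5  5  5  5  4  3  3
 G  7  6  6  5  6  5  4  3
 C  8  7  7  6  6  6  5  4
 G  9  8  8  7  7  6  6  5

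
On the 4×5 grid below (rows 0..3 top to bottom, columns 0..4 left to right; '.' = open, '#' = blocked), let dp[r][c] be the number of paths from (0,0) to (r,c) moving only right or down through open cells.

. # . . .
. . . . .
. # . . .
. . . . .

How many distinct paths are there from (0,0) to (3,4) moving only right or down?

r\c   0   1   2   3   4
  0   1   0   0   0   0
  1   1   1   1   1   1
  2   1   0   1   2   3
  3   1   1   2   4   7

7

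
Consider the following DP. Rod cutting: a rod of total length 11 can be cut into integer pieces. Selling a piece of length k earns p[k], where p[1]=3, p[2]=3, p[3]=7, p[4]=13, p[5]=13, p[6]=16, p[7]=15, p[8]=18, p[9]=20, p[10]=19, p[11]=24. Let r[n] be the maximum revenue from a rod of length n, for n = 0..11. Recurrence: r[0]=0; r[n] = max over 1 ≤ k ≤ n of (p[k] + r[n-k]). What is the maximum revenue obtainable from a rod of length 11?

   n    0    1    2    3    4    5    6    7    8    9   10   11
r[n]    0    3    6    9   13   16   19   22   26   29   32   35

35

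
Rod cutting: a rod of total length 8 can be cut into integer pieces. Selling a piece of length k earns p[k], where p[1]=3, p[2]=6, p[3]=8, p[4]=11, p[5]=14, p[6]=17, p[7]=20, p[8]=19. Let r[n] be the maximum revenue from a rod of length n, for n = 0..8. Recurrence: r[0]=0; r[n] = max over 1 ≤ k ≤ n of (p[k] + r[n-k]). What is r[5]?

15

   n    0    1    2    3    4    5    6    7    8
r[n]    0    3    6    9   12   15   18   21   24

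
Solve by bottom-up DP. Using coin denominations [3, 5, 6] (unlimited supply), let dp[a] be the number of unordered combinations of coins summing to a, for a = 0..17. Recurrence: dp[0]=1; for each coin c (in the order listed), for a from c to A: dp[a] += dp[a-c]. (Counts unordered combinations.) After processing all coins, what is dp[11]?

after  coin     0     1     2     3     4     5     6     7     8     9    10    11    12    13    14    15    16    17
          3     1     0     0     1     0     0     1     0     0     1     0     0     1     0     0     1     0     0
          5     1     0     0     1     0     1     1     0     1     1     1     1     1     1     1     2     1     1
          6     1     0     0     1     0     1     2     0     1     2     1     2     3     1     2     4     2     3

2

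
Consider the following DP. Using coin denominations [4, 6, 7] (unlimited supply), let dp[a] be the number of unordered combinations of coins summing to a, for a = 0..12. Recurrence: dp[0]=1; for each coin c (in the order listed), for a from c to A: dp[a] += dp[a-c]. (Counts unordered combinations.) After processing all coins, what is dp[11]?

1

after  coin     0     1     2     3     4     5     6     7     8     9    10    11    12
          4     1     0     0     0     1     0     0     0     1     0     0     0     1
          6     1     0     0     0     1     0     1     0     1     0     1     0     2
          7     1     0     0     0     1     0     1     1     1     0     1     1     2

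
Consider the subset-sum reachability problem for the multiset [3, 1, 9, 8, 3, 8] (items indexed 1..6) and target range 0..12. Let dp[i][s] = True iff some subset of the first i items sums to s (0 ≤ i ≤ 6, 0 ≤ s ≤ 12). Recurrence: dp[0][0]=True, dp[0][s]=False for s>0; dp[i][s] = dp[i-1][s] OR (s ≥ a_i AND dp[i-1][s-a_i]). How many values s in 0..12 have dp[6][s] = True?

11

i\s   0   1   2   3   4   5   6   7   8   9  10  11  12
  0   T   F   F   F   F   F   F   F   F   F   F   F   F
  1   T   F   F   T   F   F   F   F   F   F   F   F   F
  2   T   T   F   T   T   F   F   F   F   F   F   F   F
  3   T   T   F   T   T   F   F   F   F   T   T   F   T
  4   T   T   F   T   T   F   F   F   T   T   T   T   T
  5   T   T   F   T   T   F   T   T   T   T   T   T   T
  6   T   T   F   T   T   F   T   T   T   T   T   T   T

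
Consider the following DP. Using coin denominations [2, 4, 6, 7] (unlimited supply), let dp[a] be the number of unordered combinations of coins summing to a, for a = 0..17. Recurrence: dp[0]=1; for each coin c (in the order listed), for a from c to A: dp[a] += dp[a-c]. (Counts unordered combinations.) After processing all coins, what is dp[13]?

after  coin     0     1     2     3     4     5     6     7     8     9    10    11    12    13    14    15    16    17
          2     1     0     1     0     1     0     1     0     1     0     1     0     1     0     1     0     1     0
          4     1     0     1     0     2     0     2     0     3     0     3     0     4     0     4     0     5     0
          6     1     0     1     0     2     0     3     0     4     0     5     0     7     0     8     0    10     0
          7     1     0     1     0     2     0     3     1     4     1     5     2     7     3     9     4    11     5

3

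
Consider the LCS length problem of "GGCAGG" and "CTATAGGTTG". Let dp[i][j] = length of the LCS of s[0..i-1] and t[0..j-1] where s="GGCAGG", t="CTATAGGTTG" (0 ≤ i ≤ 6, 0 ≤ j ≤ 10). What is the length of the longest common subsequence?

   ''  C  T  A  T  A  G  G  T  T  G
''  0  0  0  0  0  0  0  0  0  0  0
 G  0  0  0  0  0  0  1  1  1  1  1
 G  0  0  0  0  0  0  1  2  2  2  2
 C  0  1  1  1  1  1  1  2  2  2  2
 A  0  1  1  2  2  2  2  2  2  2  2
 G  0  1  1  2  2  2  3  3  3  3  3
 G  0  1  1  2  2  2  3  4  4  4  4

4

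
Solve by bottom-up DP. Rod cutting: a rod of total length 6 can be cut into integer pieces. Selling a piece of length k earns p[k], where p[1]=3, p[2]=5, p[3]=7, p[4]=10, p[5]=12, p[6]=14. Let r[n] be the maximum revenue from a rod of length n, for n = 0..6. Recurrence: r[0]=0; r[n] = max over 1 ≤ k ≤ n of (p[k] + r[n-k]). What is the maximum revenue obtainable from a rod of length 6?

18

   n    0    1    2    3    4    5    6
r[n]    0    3    6    9   12   15   18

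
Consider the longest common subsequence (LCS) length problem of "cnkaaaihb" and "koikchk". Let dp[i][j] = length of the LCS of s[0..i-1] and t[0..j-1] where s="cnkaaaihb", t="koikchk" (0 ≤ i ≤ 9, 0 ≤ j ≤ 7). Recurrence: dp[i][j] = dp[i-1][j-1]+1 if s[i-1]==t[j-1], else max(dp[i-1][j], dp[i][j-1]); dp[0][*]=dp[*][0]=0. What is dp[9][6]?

3

   ''  k  o  i  k  c  h  k
''  0  0  0  0  0  0  0  0
 c  0  0  0  0  0  1  1  1
 n  0  0  0  0  0  1  1  1
 k  0  1  1  1  1  1  1  2
 a  0  1  1  1  1  1  1  2
 a  0  1  1  1  1  1  1  2
 a  0  1  1  1  1  1  1  2
 i  0  1  1  2  2  2  2  2
 h  0  1  1  2  2  2  3  3
 b  0  1  1  2  2  2  3  3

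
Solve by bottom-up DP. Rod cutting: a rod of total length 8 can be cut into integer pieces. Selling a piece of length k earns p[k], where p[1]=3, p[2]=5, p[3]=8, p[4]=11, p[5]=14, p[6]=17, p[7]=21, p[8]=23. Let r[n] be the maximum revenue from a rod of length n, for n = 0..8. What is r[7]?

   n    0    1    2    3    4    5    6    7    8
r[n]    0    3    6    9   12   15   18   21   24

21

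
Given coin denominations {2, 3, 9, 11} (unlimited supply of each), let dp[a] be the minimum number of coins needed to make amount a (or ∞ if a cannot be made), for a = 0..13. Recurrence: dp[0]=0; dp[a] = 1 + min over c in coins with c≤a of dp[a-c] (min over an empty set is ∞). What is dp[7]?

 a  0  1  2  3  4  5  6  7  8  9 10 11 12 13
dp  0  -  1  1  2  2  2  3  3  1  4  1  2  2
(- denotes ∞ / unreachable)

3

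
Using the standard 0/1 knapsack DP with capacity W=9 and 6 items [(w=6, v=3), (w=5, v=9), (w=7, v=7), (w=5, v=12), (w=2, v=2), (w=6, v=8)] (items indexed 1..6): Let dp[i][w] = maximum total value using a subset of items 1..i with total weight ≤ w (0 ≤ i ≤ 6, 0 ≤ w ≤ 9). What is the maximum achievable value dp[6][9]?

14

i\w   0   1   2   3   4   5   6   7   8   9
  0   0   0   0   0   0   0   0   0   0   0
  1   0   0   0   0   0   0   3   3   3   3
  2   0   0   0   0   0   9   9   9   9   9
  3   0   0   0   0   0   9   9   9   9   9
  4   0   0   0   0   0  12  12  12  12  12
  5   0   0   2   2   2  12  12  14  14  14
  6   0   0   2   2   2  12  12  14  14  14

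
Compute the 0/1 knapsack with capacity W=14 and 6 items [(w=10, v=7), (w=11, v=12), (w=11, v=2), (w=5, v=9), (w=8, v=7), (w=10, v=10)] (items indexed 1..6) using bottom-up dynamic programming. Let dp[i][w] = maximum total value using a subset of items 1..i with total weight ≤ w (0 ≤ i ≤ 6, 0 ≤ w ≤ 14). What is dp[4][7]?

i\w   0   1   2   3   4   5   6   7   8   9  10  11  12  13  14
  0   0   0   0   0   0   0   0   0   0   0   0   0   0   0   0
  1   0   0   0   0   0   0   0   0   0   0   7   7   7   7   7
  2   0   0   0   0   0   0   0   0   0   0   7  12  12  12  12
  3   0   0   0   0   0   0   0   0   0   0   7  12  12  12  12
  4   0   0   0   0   0   9   9   9   9   9   9  12  12  12  12
  5   0   0   0   0   0   9   9   9   9   9   9  12  12  16  16
  6   0   0   0   0   0   9   9   9   9   9  10  12  12  16  16

9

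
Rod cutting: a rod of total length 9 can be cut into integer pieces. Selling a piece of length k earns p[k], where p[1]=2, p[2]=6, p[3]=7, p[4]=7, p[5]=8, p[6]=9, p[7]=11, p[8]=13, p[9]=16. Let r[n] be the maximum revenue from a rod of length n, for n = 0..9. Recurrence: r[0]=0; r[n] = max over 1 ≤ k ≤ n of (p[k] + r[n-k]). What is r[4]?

   n    0    1    2    3    4    5    6    7    8    9
r[n]    0    2    6    8   12   14   18   20   24   26

12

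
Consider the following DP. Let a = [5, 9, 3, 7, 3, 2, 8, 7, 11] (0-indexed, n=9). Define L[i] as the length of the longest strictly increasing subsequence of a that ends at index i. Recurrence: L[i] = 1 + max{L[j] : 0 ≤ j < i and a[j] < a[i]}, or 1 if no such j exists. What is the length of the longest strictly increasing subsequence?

   i    0    1    2    3    4    5    6    7    8
a[i]    5    9    3    7    3    2    8    7   11
L[i]    1    2    1    2    1    1    3    2    4

4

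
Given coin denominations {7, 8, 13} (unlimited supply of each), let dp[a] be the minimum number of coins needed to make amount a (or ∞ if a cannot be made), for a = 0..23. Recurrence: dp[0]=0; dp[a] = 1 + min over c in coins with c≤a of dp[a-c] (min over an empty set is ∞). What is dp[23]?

 a  0  1  2  3  4  5  6  7  8  9 10 11 12 13 14 15 16 17 18 19 20 21 22 23
dp  0  -  -  -  -  -  -  1  1  -  -  -  -  1  2  2  2  -  -  -  2  2  3  3
(- denotes ∞ / unreachable)

3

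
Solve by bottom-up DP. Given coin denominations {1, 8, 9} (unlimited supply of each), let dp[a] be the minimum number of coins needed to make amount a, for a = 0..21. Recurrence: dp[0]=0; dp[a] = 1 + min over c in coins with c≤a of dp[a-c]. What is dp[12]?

 a  0  1  2  3  4  5  6  7  8  9 10 11 12 13 14 15 16 17 18 19 20 21
dp  0  1  2  3  4  5  6  7  1  1  2  3  4  5  6  7  2  2  2  3  4  5

4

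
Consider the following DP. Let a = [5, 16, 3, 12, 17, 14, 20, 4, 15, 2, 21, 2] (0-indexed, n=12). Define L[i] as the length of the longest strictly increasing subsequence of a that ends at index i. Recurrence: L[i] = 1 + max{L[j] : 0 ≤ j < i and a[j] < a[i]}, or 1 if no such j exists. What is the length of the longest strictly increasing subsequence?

5

   i    0    1    2    3    4    5    6    7    8    9   10   11
a[i]    5   16    3   12   17   14   20    4   15    2   21    2
L[i]    1    2    1    2    3    3    4    2    4    1    5    1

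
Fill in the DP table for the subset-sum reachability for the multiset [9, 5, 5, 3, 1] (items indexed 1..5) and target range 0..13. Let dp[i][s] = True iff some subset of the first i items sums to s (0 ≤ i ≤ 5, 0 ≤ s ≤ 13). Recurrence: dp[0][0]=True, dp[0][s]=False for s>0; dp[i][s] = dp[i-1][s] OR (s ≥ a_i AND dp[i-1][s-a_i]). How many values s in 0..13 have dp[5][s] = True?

12

i\s   0   1   2   3   4   5   6   7   8   9  10  11  12  13
  0   T   F   F   F   F   F   F   F   F   F   F   F   F   F
  1   T   F   F   F   F   F   F   F   F   T   F   F   F   F
  2   T   F   F   F   F   T   F   F   F   T   F   F   F   F
  3   T   F   F   F   F   T   F   F   F   T   T   F   F   F
  4   T   F   F   T   F   T   F   F   T   T   T   F   T   T
  5   T   T   F   T   T   T   T   F   T   T   T   T   T   T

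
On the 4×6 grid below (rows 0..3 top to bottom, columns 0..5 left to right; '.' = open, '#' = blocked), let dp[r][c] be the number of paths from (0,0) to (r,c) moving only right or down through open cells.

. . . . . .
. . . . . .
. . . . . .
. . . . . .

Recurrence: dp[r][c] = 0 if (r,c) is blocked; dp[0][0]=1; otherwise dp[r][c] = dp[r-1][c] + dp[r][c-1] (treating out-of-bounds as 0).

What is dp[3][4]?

r\c   0   1   2   3   4   5
  0   1   1   1   1   1   1
  1   1   2   3   4   5   6
  2   1   3   6  10  15  21
  3   1   4  10  20  35  56

35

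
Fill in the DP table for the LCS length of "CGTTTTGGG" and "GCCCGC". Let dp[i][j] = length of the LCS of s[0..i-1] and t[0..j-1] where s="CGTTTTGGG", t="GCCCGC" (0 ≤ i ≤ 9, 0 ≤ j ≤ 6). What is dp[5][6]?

2

   ''  G  C  C  C  G  C
''  0  0  0  0  0  0  0
 C  0  0  1  1  1  1  1
 G  0  1  1  1  1  2  2
 T  0  1  1  1  1  2  2
 T  0  1  1  1  1  2  2
 T  0  1  1  1  1  2  2
 T  0  1  1  1  1  2  2
 G  0  1  1  1  1  2  2
 G  0  1  1  1  1  2  2
 G  0  1  1  1  1  2  2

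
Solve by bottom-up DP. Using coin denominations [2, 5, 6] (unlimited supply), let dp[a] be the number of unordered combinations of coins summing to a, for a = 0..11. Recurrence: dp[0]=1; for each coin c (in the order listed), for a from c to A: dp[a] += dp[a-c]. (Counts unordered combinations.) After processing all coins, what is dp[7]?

1

after  coin     0     1     2     3     4     5     6     7     8     9    10    11
          2     1     0     1     0     1     0     1     0     1     0     1     0
          5     1     0     1     0     1     1     1     1     1     1     2     1
          6     1     0     1     0     1     1     2     1     2     1     3     2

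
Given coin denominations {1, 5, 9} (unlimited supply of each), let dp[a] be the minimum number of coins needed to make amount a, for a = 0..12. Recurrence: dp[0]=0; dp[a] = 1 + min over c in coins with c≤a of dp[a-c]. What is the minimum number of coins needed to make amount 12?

4

 a  0  1  2  3  4  5  6  7  8  9 10 11 12
dp  0  1  2  3  4  1  2  3  4  1  2  3  4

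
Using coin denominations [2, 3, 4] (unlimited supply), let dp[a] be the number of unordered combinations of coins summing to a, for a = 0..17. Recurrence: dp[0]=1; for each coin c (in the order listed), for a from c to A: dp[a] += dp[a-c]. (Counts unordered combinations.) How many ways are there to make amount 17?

after  coin     0     1     2     3     4     5     6     7     8     9    10    11    12    13    14    15    16    17
          2     1     0     1     0     1     0     1     0     1     0     1     0     1     0     1     0     1     0
          3     1     0     1     1     1     1     2     1     2     2     2     2     3     2     3     3     3     3
          4     1     0     1     1     2     1     3     2     4     3     5     4     7     5     8     7    10     8

8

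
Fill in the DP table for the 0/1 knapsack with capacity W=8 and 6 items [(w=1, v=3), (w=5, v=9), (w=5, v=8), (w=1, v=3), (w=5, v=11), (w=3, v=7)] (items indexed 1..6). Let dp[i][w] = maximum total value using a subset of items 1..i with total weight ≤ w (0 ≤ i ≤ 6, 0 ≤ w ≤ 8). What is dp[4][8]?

15

i\w   0   1   2   3   4   5   6   7   8
  0   0   0   0   0   0   0   0   0   0
  1   0   3   3   3   3   3   3   3   3
  2   0   3   3   3   3   9  12  12  12
  3   0   3   3   3   3   9  12  12  12
  4   0   3   6   6   6   9  12  15  15
  5   0   3   6   6   6  11  14  17  17
  6   0   3   6   7  10  13  14  17  18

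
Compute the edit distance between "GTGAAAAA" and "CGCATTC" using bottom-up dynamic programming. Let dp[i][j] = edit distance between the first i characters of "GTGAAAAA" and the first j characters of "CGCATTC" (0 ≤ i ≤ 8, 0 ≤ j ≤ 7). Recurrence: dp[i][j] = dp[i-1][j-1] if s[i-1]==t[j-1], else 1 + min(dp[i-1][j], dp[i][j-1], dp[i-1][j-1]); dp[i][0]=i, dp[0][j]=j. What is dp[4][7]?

5

   ''  C  G  C  A  T  T  C
''  0  1  2  3  4  5  6  7
 G  1  1  1  2  3  4  5  6
 T  2  2  2  2  3  3  4  5
 G  3  3  2  3  3  4  4  5
 A  4  4  3  3  3  4  5  5
 A  5  5  4  4  3  4  5  6
 A  6  6  5  5  4  4  5  6
 A  7  7  6  6  5  5  5  6
 A  8  8  7  7  6  6  6  6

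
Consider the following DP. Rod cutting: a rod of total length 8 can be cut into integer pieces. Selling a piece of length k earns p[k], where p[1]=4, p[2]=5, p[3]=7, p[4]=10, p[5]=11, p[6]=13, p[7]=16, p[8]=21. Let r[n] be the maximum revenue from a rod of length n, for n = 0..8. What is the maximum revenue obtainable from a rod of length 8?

   n    0    1    2    3    4    5    6    7    8
r[n]    0    4    8   12   16   20   24   28   32

32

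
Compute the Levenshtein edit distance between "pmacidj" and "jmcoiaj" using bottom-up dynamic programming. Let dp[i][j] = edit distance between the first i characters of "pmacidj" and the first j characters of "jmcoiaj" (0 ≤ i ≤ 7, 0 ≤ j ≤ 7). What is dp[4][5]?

4

   ''  j  m  c  o  i  a  j
''  0  1  2  3  4  5  6  7
 p  1  1  2  3  4  5  6  7
 m  2  2  1  2  3  4  5  6
 a  3  3  2  2  3  4  4  5
 c  4  4  3  2  3  4  5  5
 i  5  5  4  3  3  3  4  5
 d  6  6  5  4  4  4  4  5
 j  7  6  6  5  5  5  5  4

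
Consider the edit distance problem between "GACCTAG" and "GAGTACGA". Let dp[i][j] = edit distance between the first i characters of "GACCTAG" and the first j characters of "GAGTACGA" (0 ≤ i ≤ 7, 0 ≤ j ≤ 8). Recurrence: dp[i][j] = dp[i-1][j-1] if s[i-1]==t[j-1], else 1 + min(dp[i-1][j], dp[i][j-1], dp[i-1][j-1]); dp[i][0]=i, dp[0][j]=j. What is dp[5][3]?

   ''  G  A  G  T  A  C  G  A
''  0  1  2  3  4  5  6  7  8
 G  1  0  1  2  3  4  5  6  7
 A  2  1  0  1  2  3  4  5  6
 C  3  2  1  1  2  3  3  4  5
 C  4  3  2  2  2  3  3  4  5
 T  5  4  3  3  2  3  4  4  5
 A  6  5  4  4  3  2  3  4  4
 G  7  6  5  4  4  3  3  3  4

3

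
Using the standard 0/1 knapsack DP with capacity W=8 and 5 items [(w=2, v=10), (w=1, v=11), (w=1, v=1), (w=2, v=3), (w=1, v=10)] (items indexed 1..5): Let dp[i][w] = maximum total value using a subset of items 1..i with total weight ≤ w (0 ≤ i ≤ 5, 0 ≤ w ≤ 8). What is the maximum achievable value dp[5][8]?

i\w   0   1   2   3   4   5   6   7   8
  0   0   0   0   0   0   0   0   0   0
  1   0   0  10  10  10  10  10  10  10
  2   0  11  11  21  21  21  21  21  21
  3   0  11  12  21  22  22  22  22  22
  4   0  11  12  21  22  24  25  25  25
  5   0  11  21  22  31  32  34  35  35

35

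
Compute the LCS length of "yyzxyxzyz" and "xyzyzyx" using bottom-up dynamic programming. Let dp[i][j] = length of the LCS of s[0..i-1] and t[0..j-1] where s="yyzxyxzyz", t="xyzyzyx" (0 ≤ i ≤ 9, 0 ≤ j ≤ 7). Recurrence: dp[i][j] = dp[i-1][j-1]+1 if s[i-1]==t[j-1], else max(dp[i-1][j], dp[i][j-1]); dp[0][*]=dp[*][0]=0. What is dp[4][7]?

4

   ''  x  y  z  y  z  y  x
''  0  0  0  0  0  0  0  0
 y  0  0  1  1  1  1  1  1
 y  0  0  1  1  2  2  2  2
 z  0  0  1  2  2  3  3  3
 x  0  1  1  2  2  3  3  4
 y  0  1  2  2  3  3  4  4
 x  0  1  2  2  3  3  4  5
 z  0  1  2  3  3  4  4  5
 y  0  1  2  3  4  4  5  5
 z  0  1  2  3  4  5  5  5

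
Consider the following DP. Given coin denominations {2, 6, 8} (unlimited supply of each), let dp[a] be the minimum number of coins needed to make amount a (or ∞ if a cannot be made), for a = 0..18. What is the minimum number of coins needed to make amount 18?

3

 a  0  1  2  3  4  5  6  7  8  9 10 11 12 13 14 15 16 17 18
dp  0  -  1  -  2  -  1  -  1  -  2  -  2  -  2  -  2  -  3
(- denotes ∞ / unreachable)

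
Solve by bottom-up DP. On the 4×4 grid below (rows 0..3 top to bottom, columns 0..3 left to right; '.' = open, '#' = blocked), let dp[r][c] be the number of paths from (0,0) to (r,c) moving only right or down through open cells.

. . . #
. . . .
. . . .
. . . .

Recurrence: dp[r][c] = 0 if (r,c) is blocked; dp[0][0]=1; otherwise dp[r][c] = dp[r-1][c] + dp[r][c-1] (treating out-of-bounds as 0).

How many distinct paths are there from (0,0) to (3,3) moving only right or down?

r\c   0   1   2   3
  0   1   1   1   0
  1   1   2   3   3
  2   1   3   6   9
  3   1   4  10  19

19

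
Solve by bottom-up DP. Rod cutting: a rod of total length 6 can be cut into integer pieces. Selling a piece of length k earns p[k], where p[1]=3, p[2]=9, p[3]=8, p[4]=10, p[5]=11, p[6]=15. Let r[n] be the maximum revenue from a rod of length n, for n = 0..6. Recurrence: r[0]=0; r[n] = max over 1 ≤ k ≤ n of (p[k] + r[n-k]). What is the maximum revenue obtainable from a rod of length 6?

   n    0    1    2    3    4    5    6
r[n]    0    3    9   12   18   21   27

27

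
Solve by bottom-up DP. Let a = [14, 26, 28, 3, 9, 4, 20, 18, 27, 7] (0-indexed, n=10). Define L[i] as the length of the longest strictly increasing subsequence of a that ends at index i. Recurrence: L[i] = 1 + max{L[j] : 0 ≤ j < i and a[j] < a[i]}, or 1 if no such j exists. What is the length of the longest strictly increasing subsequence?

   i    0    1    2    3    4    5    6    7    8    9
a[i]   14   26   28    3    9    4   20   18   27    7
L[i]    1    2    3    1    2    2    3    3    4    3

4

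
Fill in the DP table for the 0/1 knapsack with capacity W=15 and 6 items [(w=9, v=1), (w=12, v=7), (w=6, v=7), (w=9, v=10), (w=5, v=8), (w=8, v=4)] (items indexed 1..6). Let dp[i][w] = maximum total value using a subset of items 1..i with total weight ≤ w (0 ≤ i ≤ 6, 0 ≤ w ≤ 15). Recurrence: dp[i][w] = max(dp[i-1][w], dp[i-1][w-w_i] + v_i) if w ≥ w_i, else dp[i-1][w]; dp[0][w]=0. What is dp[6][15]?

i\w   0   1   2   3   4   5   6   7   8   9  10  11  12  13  14  15
  0   0   0   0   0   0   0   0   0   0   0   0   0   0   0   0   0
  1   0   0   0   0   0   0   0   0   0   1   1   1   1   1   1   1
  2   0   0   0   0   0   0   0   0   0   1   1   1   7   7   7   7
  3   0   0   0   0   0   0   7   7   7   7   7   7   7   7   7   8
  4   0   0   0   0   0   0   7   7   7  10  10  10  10  10  10  17
  5   0   0   0   0   0   8   8   8   8  10  10  15  15  15  18  18
  6   0   0   0   0   0   8   8   8   8  10  10  15  15  15  18  18

18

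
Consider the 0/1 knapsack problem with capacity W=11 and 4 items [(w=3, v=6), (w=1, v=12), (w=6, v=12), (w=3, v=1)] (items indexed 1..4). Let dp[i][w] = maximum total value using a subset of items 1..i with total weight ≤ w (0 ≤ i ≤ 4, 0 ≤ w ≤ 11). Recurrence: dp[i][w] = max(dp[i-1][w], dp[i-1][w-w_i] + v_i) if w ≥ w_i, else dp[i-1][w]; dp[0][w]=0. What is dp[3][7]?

i\w   0   1   2   3   4   5   6   7   8   9  10  11
  0   0   0   0   0   0   0   0   0   0   0   0   0
  1   0   0   0   6   6   6   6   6   6   6   6   6
  2   0  12  12  12  18  18  18  18  18  18  18  18
  3   0  12  12  12  18  18  18  24  24  24  30  30
  4   0  12  12  12  18  18  18  24  24  24  30  30

24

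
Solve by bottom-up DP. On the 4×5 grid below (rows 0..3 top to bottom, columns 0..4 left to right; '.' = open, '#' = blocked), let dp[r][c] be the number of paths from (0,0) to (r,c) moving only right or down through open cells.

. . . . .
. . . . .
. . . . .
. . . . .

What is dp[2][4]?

15

r\c   0   1   2   3   4
  0   1   1   1   1   1
  1   1   2   3   4   5
  2   1   3   6  10  15
  3   1   4  10  20  35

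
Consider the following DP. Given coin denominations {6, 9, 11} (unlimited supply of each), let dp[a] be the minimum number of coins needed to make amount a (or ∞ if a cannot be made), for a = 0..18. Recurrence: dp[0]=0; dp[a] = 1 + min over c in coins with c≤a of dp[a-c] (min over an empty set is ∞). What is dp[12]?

2

 a  0  1  2  3  4  5  6  7  8  9 10 11 12 13 14 15 16 17 18
dp  0  -  -  -  -  -  1  -  -  1  -  1  2  -  -  2  -  2  2
(- denotes ∞ / unreachable)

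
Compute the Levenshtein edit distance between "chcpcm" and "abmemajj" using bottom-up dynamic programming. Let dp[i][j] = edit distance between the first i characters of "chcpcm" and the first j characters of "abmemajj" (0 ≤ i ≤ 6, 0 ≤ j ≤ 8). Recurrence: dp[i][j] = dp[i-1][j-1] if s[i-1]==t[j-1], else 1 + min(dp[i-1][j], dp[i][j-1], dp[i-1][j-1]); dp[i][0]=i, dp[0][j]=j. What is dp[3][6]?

6

   ''  a  b  m  e  m  a  j  j
''  0  1  2  3  4  5  6  7  8
 c  1  1  2  3  4  5  6  7  8
 h  2  2  2  3  4  5  6  7  8
 c  3  3  3  3  4  5  6  7  8
 p  4  4  4  4  4  5  6  7  8
 c  5  5  5  5  5  5  6  7  8
 m  6  6  6  5  6  5  6  7  8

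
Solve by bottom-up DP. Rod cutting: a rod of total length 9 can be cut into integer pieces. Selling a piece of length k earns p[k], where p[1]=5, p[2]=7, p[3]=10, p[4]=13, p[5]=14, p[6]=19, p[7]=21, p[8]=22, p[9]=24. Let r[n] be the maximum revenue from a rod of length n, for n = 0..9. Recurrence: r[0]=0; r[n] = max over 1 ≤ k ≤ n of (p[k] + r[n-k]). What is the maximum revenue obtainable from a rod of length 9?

   n    0    1    2    3    4    5    6    7    8    9
r[n]    0    5   10   15   20   25   30   35   40   45

45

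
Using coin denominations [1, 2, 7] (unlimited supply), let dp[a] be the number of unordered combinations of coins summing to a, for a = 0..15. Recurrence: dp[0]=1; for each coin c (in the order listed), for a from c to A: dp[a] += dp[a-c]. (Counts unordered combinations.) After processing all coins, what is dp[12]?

10

after  coin     0     1     2     3     4     5     6     7     8     9    10    11    12    13    14    15
          1     1     1     1     1     1     1     1     1     1     1     1     1     1     1     1     1
          2     1     1     2     2     3     3     4     4     5     5     6     6     7     7     8     8
          7     1     1     2     2     3     3     4     5     6     7     8     9    10    11    13    14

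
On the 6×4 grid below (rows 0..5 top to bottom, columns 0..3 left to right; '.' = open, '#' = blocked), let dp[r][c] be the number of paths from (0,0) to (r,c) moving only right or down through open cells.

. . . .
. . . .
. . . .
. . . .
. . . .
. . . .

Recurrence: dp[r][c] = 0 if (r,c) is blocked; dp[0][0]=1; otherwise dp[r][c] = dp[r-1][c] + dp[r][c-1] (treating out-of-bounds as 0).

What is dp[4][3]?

35

r\c   0   1   2   3
  0   1   1   1   1
  1   1   2   3   4
  2   1   3   6  10
  3   1   4  10  20
  4   1   5  15  35
  5   1   6  21  56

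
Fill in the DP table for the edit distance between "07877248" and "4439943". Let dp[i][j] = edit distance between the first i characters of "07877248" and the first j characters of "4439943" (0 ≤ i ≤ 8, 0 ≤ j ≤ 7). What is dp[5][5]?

5

   ''  4  4  3  9  9  4  3
''  0  1  2  3  4  5  6  7
 0  1  1  2  3  4  5  6  7
 7  2  2  2  3  4  5  6  7
 8  3  3  3  3  4  5  6  7
 7  4  4  4  4  4  5  6  7
 7  5  5  5  5  5  5  6  7
 2  6  6  6  6  6  6  6  7
 4  7  6  6  7  7  7  6  7
 8  8  7  7  7  8  8  7  7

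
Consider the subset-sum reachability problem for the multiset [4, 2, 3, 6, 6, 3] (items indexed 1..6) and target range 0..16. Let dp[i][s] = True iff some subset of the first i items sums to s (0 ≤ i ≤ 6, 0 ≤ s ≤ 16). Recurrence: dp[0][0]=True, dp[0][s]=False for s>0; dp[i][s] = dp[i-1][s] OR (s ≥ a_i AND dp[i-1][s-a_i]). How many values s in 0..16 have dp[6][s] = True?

16

i\s   0   1   2   3   4   5   6   7   8   9  10  11  12  13  14  15  16
  0   T   F   F   F   F   F   F   F   F   F   F   F   F   F   F   F   F
  1   T   F   F   F   T   F   F   F   F   F   F   F   F   F   F   F   F
  2   T   F   T   F   T   F   T   F   F   F   F   F   F   F   F   F   F
  3   T   F   T   T   T   T   T   T   F   T   F   F   F   F   F   F   F
  4   T   F   T   T   T   T   T   T   T   T   T   T   T   T   F   T   F
  5   T   F   T   T   T   T   T   T   T   T   T   T   T   T   T   T   T
  6   T   F   T   T   T   T   T   T   T   T   T   T   T   T   T   T   T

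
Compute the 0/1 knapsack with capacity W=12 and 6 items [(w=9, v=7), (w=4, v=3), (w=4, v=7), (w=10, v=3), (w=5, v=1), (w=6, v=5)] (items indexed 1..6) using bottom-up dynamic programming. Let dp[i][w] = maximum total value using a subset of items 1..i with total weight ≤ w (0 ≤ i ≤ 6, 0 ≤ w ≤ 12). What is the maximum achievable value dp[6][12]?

12

i\w   0   1   2   3   4   5   6   7   8   9  10  11  12
  0   0   0   0   0   0   0   0   0   0   0   0   0   0
  1   0   0   0   0   0   0   0   0   0   7   7   7   7
  2   0   0   0   0   3   3   3   3   3   7   7   7   7
  3   0   0   0   0   7   7   7   7  10  10  10  10  10
  4   0   0   0   0   7   7   7   7  10  10  10  10  10
  5   0   0   0   0   7   7   7   7  10  10  10  10  10
  6   0   0   0   0   7   7   7   7  10  10  12  12  12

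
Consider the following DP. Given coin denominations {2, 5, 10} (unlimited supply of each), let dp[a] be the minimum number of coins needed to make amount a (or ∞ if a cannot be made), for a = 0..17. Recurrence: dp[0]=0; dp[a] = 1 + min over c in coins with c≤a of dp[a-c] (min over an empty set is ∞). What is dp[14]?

 a  0  1  2  3  4  5  6  7  8  9 10 11 12 13 14 15 16 17
dp  0  -  1  -  2  1  3  2  4  3  1  4  2  5  3  2  4  3
(- denotes ∞ / unreachable)

3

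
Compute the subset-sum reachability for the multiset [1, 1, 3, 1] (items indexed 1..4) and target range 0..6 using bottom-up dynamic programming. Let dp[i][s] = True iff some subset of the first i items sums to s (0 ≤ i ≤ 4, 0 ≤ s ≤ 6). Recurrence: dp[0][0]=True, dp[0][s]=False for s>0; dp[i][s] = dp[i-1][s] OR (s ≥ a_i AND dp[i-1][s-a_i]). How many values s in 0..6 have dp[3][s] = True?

6

i\s   0   1   2   3   4   5   6
  0   T   F   F   F   F   F   F
  1   T   T   F   F   F   F   F
  2   T   T   T   F   F   F   F
  3   T   T   T   T   T   T   F
  4   T   T   T   T   T   T   T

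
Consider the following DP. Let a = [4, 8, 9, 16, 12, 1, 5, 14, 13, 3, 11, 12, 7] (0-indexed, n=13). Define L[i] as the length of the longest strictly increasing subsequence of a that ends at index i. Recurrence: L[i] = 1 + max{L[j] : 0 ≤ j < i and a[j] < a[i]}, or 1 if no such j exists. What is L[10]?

   i    0    1    2    3    4    5    6    7    8    9   10   11   12
a[i]    4    8    9   16   12    1    5   14   13    3   11   12    7
L[i]    1    2    3    4    4    1    2    5    5    2    4    5    3

4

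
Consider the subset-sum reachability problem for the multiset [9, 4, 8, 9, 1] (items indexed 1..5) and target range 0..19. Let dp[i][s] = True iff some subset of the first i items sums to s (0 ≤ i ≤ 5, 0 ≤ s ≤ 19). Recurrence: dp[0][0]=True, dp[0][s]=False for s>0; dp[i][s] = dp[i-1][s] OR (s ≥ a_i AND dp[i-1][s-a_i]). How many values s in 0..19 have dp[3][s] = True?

i\s   0   1   2   3   4   5   6   7   8   9  10  11  12  13  14  15  16  17  18  19
  0   T   F   F   F   F   F   F   F   F   F   F   F   F   F   F   F   F   F   F   F
  1   T   F   F   F   F   F   F   F   F   T   F   F   F   F   F   F   F   F   F   F
  2   T   F   F   F   T   F   F   F   F   T   F   F   F   T   F   F   F   F   F   F
  3   T   F   F   F   T   F   F   F   T   T   F   F   T   T   F   F   F   T   F   F
  4   T   F   F   F   T   F   F   F   T   T   F   F   T   T   F   F   F   T   T   F
  5   T   T   F   F   T   T   F   F   T   T   T   F   T   T   T   F   F   T   T   T

7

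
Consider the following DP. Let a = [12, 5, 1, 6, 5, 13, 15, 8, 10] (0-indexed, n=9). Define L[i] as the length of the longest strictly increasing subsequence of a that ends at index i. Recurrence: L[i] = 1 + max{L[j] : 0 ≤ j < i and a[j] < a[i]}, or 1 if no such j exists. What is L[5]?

3

   i    0    1    2    3    4    5    6    7    8
a[i]   12    5    1    6    5   13   15    8   10
L[i]    1    1    1    2    2    3    4    3    4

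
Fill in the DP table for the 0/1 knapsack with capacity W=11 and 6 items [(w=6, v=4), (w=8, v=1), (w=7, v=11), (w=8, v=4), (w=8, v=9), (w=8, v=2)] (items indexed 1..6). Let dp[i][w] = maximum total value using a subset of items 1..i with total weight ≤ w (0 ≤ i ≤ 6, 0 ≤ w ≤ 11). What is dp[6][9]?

11

i\w   0   1   2   3   4   5   6   7   8   9  10  11
  0   0   0   0   0   0   0   0   0   0   0   0   0
  1   0   0   0   0   0   0   4   4   4   4   4   4
  2   0   0   0   0   0   0   4   4   4   4   4   4
  3   0   0   0   0   0   0   4  11  11  11  11  11
  4   0   0   0   0   0   0   4  11  11  11  11  11
  5   0   0   0   0   0   0   4  11  11  11  11  11
  6   0   0   0   0   0   0   4  11  11  11  11  11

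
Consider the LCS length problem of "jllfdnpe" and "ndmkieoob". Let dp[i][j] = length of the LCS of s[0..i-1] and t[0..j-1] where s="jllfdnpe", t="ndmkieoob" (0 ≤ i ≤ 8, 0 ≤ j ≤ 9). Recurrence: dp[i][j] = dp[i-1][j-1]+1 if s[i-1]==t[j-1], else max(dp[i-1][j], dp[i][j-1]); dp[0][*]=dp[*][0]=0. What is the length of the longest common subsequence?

   ''  n  d  m  k  i  e  o  o  b
''  0  0  0  0  0  0  0  0  0  0
 j  0  0  0  0  0  0  0  0  0  0
 l  0  0  0  0  0  0  0  0  0  0
 l  0  0  0  0  0  0  0  0  0  0
 f  0  0  0  0  0  0  0  0  0  0
 d  0  0  1  1  1  1  1  1  1  1
 n  0  1  1  1  1  1  1  1  1  1
 p  0  1  1  1  1  1  1  1  1  1
 e  0  1  1  1  1  1  2  2  2  2

2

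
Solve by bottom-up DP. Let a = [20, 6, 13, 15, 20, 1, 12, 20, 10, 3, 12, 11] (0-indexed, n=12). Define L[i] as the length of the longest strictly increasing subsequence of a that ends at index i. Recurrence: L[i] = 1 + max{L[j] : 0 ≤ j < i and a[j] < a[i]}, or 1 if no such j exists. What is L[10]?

   i    0    1    2    3    4    5    6    7    8    9   10   11
a[i]   20    6   13   15   20    1   12   20   10    3   12   11
L[i]    1    1    2    3    4    1    2    4    2    2    3    3

3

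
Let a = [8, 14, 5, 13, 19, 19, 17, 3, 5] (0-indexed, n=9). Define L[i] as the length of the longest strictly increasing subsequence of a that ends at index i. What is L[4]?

3

   i    0    1    2    3    4    5    6    7    8
a[i]    8   14    5   13   19   19   17    3    5
L[i]    1    2    1    2    3    3    3    1    2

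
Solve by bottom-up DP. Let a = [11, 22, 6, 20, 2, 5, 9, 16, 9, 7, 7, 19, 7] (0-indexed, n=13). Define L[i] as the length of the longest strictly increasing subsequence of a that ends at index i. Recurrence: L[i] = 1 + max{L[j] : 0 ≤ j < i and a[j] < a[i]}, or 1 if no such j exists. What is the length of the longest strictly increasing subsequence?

   i    0    1    2    3    4    5    6    7    8    9   10   11   12
a[i]   11   22    6   20    2    5    9   16    9    7    7   19    7
L[i]    1    2    1    2    1    2    3    4    3    3    3    5    3

5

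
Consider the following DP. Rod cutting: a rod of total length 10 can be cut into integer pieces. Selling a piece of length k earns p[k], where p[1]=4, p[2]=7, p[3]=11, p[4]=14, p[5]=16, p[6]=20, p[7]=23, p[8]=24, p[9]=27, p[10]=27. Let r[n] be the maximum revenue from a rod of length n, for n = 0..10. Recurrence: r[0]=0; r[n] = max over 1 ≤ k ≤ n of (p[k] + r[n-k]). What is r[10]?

40

   n    0    1    2    3    4    5    6    7    8    9   10
r[n]    0    4    8   12   16   20   24   28   32   36   40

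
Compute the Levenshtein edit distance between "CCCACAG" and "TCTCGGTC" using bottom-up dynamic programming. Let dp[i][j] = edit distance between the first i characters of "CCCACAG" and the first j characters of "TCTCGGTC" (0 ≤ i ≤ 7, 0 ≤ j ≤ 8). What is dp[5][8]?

   ''  T  C  T  C  G  G  T  C
''  0  1  2  3  4  5  6  7  8
 C  1  1  1  2  3  4  5  6  7
 C  2  2  1  2  2  3  4  5  6
 C  3  3  2  2  2  3  4  5  5
 A  4  4  3  3  3  3  4  5  6
 C  5  5  4  4  3  4  4  5  5
 A  6  6  5  5  4  4  5  5  6
 G  7  7  6  6  5  4  4  5  6

5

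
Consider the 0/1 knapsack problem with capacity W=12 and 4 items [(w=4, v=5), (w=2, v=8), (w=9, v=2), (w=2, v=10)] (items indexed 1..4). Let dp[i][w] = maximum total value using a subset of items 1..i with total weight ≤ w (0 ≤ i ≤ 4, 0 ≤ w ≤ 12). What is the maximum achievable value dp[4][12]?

i\w   0   1   2   3   4   5   6   7   8   9  10  11  12
  0   0   0   0   0   0   0   0   0   0   0   0   0   0
  1   0   0   0   0   5   5   5   5   5   5   5   5   5
  2   0   0   8   8   8   8  13  13  13  13  13  13  13
  3   0   0   8   8   8   8  13  13  13  13  13  13  13
  4   0   0  10  10  18  18  18  18  23  23  23  23  23

23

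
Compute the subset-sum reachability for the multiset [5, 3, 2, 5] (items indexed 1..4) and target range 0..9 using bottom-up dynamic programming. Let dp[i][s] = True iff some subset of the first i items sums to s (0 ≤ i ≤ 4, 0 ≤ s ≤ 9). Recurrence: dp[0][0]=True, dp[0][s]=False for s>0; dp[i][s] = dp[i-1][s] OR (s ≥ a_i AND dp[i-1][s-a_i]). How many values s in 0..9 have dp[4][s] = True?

6

i\s   0   1   2   3   4   5   6   7   8   9
  0   T   F   F   F   F   F   F   F   F   F
  1   T   F   F   F   F   T   F   F   F   F
  2   T   F   F   T   F   T   F   F   T   F
  3   T   F   T   T   F   T   F   T   T   F
  4   T   F   T   T   F   T   F   T   T   F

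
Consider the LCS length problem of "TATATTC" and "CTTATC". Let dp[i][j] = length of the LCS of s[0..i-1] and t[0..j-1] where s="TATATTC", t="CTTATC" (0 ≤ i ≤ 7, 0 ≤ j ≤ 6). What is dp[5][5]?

   ''  C  T  T  A  T  C
''  0  0  0  0  0  0  0
 T  0  0  1  1  1  1  1
 A  0  0  1  1  2  2  2
 T  0  0  1  2  2  3  3
 A  0  0  1  2  3  3  3
 T  0  0  1  2  3  4  4
 T  0  0  1  2  3  4  4
 C  0  1  1  2  3  4  5

4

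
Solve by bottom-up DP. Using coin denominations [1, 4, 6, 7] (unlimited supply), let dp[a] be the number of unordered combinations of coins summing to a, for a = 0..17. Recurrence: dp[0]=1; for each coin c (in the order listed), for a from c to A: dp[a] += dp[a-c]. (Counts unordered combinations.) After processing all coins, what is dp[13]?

10

after  coin     0     1     2     3     4     5     6     7     8     9    10    11    12    13    14    15    16    17
          1     1     1     1     1     1     1     1     1     1     1     1     1     1     1     1     1     1     1
          4     1     1     1     1     2     2     2     2     3     3     3     3     4     4     4     4     5     5
          6     1     1     1     1     2     2     3     3     4     4     5     5     7     7     8     8    10    10
          7     1     1     1     1     2     2     3     4     5     5     6     7     9    10    12    13    15    16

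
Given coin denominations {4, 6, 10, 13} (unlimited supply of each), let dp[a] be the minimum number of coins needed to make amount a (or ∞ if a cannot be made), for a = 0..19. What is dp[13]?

 a  0  1  2  3  4  5  6  7  8  9 10 11 12 13 14 15 16 17 18 19
dp  0  -  -  -  1  -  1  -  2  -  1  -  2  1  2  -  2  2  3  2
(- denotes ∞ / unreachable)

1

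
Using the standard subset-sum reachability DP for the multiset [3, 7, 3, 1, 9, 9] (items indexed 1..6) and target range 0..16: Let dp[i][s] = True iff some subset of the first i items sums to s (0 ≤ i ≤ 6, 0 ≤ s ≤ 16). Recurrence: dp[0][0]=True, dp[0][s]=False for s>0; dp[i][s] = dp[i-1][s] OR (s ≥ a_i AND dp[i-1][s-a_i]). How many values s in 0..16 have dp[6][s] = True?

i\s   0   1   2   3   4   5   6   7   8   9  10  11  12  13  14  15  16
  0   T   F   F   F   F   F   F   F   F   F   F   F   F   F   F   F   F
  1   T   F   F   T   F   F   F   F   F   F   F   F   F   F   F   F   F
  2   T   F   F   T   F   F   F   T   F   F   T   F   F   F   F   F   F
  3   T   F   F   T   F   F   T   T   F   F   T   F   F   T   F   F   F
  4   T   T   F   T   T   F   T   T   T   F   T   T   F   T   T   F   F
  5   T   T   F   T   T   F   T   T   T   T   T   T   T   T   T   T   T
  6   T   T   F   T   T   F   T   T   T   T   T   T   T   T   T   T   T

15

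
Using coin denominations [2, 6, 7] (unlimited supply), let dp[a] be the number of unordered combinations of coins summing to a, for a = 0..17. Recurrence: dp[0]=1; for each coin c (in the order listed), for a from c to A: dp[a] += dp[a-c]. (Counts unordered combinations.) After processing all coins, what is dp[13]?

after  coin     0     1     2     3     4     5     6     7     8     9    10    11    12    13    14    15    16    17
          2     1     0     1     0     1     0     1     0     1     0     1     0     1     0     1     0     1     0
          6     1     0     1     0     1     0     2     0     2     0     2     0     3     0     3     0     3     0
          7     1     0     1     0     1     0     2     1     2     1     2     1     3     2     4     2     4     2

2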